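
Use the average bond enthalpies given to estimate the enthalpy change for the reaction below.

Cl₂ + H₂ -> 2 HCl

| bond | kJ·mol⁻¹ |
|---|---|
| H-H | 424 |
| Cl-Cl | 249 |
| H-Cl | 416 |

ΔH ≈ −159 kJ

Bonds broken (reactants):
  Cl-Cl: 1 × 249 = 249
  H-H: 1 × 424 = 424
  Σ(broken) = 673 kJ
Bonds formed (products):
  H-Cl: 2 × 416 = 832
  Σ(formed) = 832 kJ
ΔH = Σ(broken) − Σ(formed) = 673 − 832 = −159 kJ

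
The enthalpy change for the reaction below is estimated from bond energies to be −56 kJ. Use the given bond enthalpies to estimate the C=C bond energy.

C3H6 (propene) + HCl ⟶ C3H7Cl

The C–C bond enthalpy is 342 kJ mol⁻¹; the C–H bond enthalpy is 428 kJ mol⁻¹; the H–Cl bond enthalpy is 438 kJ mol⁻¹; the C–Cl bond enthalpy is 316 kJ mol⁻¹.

D(C=C) ≈ 592 kJ/mol

Let D be the C=C bond energy.
Σ(broken) = 1×342 + 6×428 + 1×D + 1×438 = 3348 + D
Σ(formed) = 2×342 + 1×316 + 7×428 = 3996
ΔH = Σ(broken) − Σ(formed) = (3348 + D) − (3996) = −648 + D
Setting this equal to −56 kJ gives D = 592 kJ/mol.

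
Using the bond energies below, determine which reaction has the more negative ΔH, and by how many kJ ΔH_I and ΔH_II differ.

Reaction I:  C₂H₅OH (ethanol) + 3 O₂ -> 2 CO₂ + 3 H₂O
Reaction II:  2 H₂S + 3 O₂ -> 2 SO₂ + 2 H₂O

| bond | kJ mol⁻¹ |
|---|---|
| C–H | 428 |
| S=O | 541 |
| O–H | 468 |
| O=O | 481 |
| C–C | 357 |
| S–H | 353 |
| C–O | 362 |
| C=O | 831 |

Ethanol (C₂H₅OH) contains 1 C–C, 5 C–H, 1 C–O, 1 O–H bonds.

Reaction I:
  Bonds broken (reactants):
    C–C: 1 × 357 = 357
    C–H: 5 × 428 = 2140
    C–O: 1 × 362 = 362
    O–H: 1 × 468 = 468
    O=O: 3 × 481 = 1443
    Σ(broken) = 4770 kJ
  Bonds formed (products):
    C=O: 4 × 831 = 3324
    O–H: 6 × 468 = 2808
    Σ(formed) = 6132 kJ
  ΔH_I = 4770 − 6132 = −1362 kJ
Reaction II:
  Bonds broken (reactants):
    O=O: 3 × 481 = 1443
    S–H: 4 × 353 = 1412
    Σ(broken) = 2855 kJ
  Bonds formed (products):
    O–H: 4 × 468 = 1872
    S=O: 4 × 541 = 2164
    Σ(formed) = 4036 kJ
  ΔH_II = 2855 − 4036 = −1181 kJ
ΔH_I − ΔH_II = −181 kJ, so reaction I has the more negative ΔH; |ΔH_I − ΔH_II| = 181 kJ.

Reaction I, by 181 kJ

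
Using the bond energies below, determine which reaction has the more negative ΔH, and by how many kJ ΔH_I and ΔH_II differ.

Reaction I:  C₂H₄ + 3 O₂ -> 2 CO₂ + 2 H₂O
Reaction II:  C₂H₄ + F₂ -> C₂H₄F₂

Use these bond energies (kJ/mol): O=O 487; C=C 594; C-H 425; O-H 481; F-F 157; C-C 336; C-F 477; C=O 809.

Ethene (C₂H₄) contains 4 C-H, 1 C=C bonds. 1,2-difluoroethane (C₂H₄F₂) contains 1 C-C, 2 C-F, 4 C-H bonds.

Reaction I:
  Bonds broken (reactants):
    C-H: 4 × 425 = 1700
    C=C: 1 × 594 = 594
    O=O: 3 × 487 = 1461
    Σ(broken) = 3755 kJ
  Bonds formed (products):
    C=O: 4 × 809 = 3236
    O-H: 4 × 481 = 1924
    Σ(formed) = 5160 kJ
  ΔH_I = 3755 − 5160 = −1405 kJ
Reaction II:
  Bonds broken (reactants):
    C-H: 4 × 425 = 1700
    C=C: 1 × 594 = 594
    F-F: 1 × 157 = 157
    Σ(broken) = 2451 kJ
  Bonds formed (products):
    C-C: 1 × 336 = 336
    C-F: 2 × 477 = 954
    C-H: 4 × 425 = 1700
    Σ(formed) = 2990 kJ
  ΔH_II = 2451 − 2990 = −539 kJ
ΔH_I − ΔH_II = −866 kJ, so reaction I has the more negative ΔH; |ΔH_I − ΔH_II| = 866 kJ.

Reaction I, by 866 kJ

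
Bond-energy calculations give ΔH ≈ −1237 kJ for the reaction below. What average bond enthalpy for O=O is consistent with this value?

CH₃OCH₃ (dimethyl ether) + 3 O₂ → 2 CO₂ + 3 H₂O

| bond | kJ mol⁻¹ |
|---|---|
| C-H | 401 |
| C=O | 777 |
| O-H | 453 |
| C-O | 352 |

D(O=O) ≈ 493 kJ/mol

Let D be the O=O bond energy.
Σ(broken) = 6×401 + 2×352 + 3×D = 3110 + 3D
Σ(formed) = 4×777 + 6×453 = 5826
ΔH = Σ(broken) − Σ(formed) = (3110 + 3D) − (5826) = −2716 + 3D
Setting this equal to −1237 kJ gives 3D = 1479, so D = 493 kJ/mol.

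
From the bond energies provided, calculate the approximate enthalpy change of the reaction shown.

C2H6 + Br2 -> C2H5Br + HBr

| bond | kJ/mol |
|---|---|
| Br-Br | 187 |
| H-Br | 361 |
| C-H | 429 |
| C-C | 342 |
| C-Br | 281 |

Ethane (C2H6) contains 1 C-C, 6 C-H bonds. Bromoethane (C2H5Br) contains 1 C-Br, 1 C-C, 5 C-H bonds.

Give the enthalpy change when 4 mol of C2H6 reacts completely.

ΔH = −104 kJ

Bonds broken (reactants):
  Br-Br: 1 × 187 = 187
  C-C: 1 × 342 = 342
  C-H: 6 × 429 = 2574
  Σ(broken) = 3103 kJ
Bonds formed (products):
  C-Br: 1 × 281 = 281
  C-C: 1 × 342 = 342
  C-H: 5 × 429 = 2145
  H-Br: 1 × 361 = 361
  Σ(formed) = 3129 kJ
ΔH = Σ(broken) − Σ(formed) = 3103 − 3129 = −26 kJ
For 4× the reaction as written: 4 × (−26) = −104 kJ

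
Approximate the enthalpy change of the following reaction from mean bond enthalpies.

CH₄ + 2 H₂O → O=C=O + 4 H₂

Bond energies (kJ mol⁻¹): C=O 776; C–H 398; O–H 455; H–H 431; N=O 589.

ΔH ≈ +136 kJ

Bonds broken (reactants):
  C–H: 4 × 398 = 1592
  O–H: 4 × 455 = 1820
  Σ(broken) = 3412 kJ
Bonds formed (products):
  C=O: 2 × 776 = 1552
  H–H: 4 × 431 = 1724
  Σ(formed) = 3276 kJ
ΔH = Σ(broken) − Σ(formed) = 3412 − 3276 = +136 kJ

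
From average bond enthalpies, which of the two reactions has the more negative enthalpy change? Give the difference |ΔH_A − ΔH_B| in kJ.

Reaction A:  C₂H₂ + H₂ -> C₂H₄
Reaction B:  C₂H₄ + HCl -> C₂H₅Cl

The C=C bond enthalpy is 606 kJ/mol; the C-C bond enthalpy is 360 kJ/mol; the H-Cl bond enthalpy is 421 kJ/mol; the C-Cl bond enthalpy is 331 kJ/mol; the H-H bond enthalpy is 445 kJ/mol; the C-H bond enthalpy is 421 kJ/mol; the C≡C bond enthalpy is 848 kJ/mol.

Reaction A, by 70 kJ

Reaction A:
  Bonds broken (reactants):
    C≡C: 1 × 848 = 848
    C-H: 2 × 421 = 842
    H-H: 1 × 445 = 445
    Σ(broken) = 2135 kJ
  Bonds formed (products):
    C-H: 4 × 421 = 1684
    C=C: 1 × 606 = 606
    Σ(formed) = 2290 kJ
  ΔH_A = 2135 − 2290 = −155 kJ
Reaction B:
  Bonds broken (reactants):
    C-H: 4 × 421 = 1684
    C=C: 1 × 606 = 606
    H-Cl: 1 × 421 = 421
    Σ(broken) = 2711 kJ
  Bonds formed (products):
    C-C: 1 × 360 = 360
    C-Cl: 1 × 331 = 331
    C-H: 5 × 421 = 2105
    Σ(formed) = 2796 kJ
  ΔH_B = 2711 − 2796 = −85 kJ
ΔH_A − ΔH_B = −70 kJ, so reaction A has the more negative ΔH; |ΔH_A − ΔH_B| = 70 kJ.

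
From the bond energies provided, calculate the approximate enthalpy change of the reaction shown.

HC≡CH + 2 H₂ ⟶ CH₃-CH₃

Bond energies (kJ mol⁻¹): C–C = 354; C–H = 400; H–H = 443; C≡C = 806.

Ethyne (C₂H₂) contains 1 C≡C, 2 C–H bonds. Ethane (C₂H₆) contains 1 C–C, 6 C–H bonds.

Bonds broken (reactants):
  C≡C: 1 × 806 = 806
  C–H: 2 × 400 = 800
  H–H: 2 × 443 = 886
  Σ(broken) = 2492 kJ
Bonds formed (products):
  C–C: 1 × 354 = 354
  C–H: 6 × 400 = 2400
  Σ(formed) = 2754 kJ
ΔH = Σ(broken) − Σ(formed) = 2492 − 2754 = −262 kJ

ΔH ≈ −262 kJ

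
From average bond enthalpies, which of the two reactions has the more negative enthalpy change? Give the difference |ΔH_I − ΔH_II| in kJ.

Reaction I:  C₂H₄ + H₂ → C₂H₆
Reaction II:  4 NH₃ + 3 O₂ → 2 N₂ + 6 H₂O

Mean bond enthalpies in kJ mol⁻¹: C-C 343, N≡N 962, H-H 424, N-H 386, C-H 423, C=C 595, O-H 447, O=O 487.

Reaction I:
  Bonds broken (reactants):
    C-H: 4 × 423 = 1692
    C=C: 1 × 595 = 595
    H-H: 1 × 424 = 424
    Σ(broken) = 2711 kJ
  Bonds formed (products):
    C-C: 1 × 343 = 343
    C-H: 6 × 423 = 2538
    Σ(formed) = 2881 kJ
  ΔH_I = 2711 − 2881 = −170 kJ
Reaction II:
  Bonds broken (reactants):
    N-H: 12 × 386 = 4632
    O=O: 3 × 487 = 1461
    Σ(broken) = 6093 kJ
  Bonds formed (products):
    N≡N: 2 × 962 = 1924
    O-H: 12 × 447 = 5364
    Σ(formed) = 7288 kJ
  ΔH_II = 6093 − 7288 = −1195 kJ
ΔH_I − ΔH_II = +1025 kJ, so reaction II has the more negative ΔH; |ΔH_I − ΔH_II| = 1025 kJ.

Reaction II, by 1025 kJ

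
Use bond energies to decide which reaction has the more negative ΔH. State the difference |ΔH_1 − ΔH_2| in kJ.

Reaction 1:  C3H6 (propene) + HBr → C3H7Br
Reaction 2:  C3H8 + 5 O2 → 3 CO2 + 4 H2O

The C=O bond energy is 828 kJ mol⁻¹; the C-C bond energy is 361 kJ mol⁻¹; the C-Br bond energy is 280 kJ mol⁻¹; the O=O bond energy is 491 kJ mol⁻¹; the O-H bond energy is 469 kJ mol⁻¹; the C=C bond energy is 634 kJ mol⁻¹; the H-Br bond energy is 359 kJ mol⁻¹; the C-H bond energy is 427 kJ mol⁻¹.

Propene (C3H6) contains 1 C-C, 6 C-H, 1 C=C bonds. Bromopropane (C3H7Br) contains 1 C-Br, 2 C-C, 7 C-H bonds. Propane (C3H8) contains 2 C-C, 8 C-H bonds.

Reaction 1:
  Bonds broken (reactants):
    C-C: 1 × 361 = 361
    C-H: 6 × 427 = 2562
    C=C: 1 × 634 = 634
    H-Br: 1 × 359 = 359
    Σ(broken) = 3916 kJ
  Bonds formed (products):
    C-Br: 1 × 280 = 280
    C-C: 2 × 361 = 722
    C-H: 7 × 427 = 2989
    Σ(formed) = 3991 kJ
  ΔH_1 = 3916 − 3991 = −75 kJ
Reaction 2:
  Bonds broken (reactants):
    C-C: 2 × 361 = 722
    C-H: 8 × 427 = 3416
    O=O: 5 × 491 = 2455
    Σ(broken) = 6593 kJ
  Bonds formed (products):
    C=O: 6 × 828 = 4968
    O-H: 8 × 469 = 3752
    Σ(formed) = 8720 kJ
  ΔH_2 = 6593 − 8720 = −2127 kJ
ΔH_1 − ΔH_2 = +2052 kJ, so reaction 2 has the more negative ΔH; |ΔH_1 − ΔH_2| = 2052 kJ.

Reaction 2, by 2052 kJ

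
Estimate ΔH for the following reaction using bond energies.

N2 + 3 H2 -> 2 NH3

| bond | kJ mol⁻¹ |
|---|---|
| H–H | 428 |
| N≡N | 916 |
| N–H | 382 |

ΔH ≈ −92 kJ

Bonds broken (reactants):
  H–H: 3 × 428 = 1284
  N≡N: 1 × 916 = 916
  Σ(broken) = 2200 kJ
Bonds formed (products):
  N–H: 6 × 382 = 2292
  Σ(formed) = 2292 kJ
ΔH = Σ(broken) − Σ(formed) = 2200 − 2292 = −92 kJ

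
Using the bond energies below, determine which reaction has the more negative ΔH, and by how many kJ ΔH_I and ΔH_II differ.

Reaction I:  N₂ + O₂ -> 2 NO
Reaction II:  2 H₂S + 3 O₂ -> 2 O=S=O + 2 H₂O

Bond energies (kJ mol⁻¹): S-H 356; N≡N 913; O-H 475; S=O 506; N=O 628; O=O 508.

Reaction I:
  Bonds broken (reactants):
    N≡N: 1 × 913 = 913
    O=O: 1 × 508 = 508
    Σ(broken) = 1421 kJ
  Bonds formed (products):
    N=O: 2 × 628 = 1256
    Σ(formed) = 1256 kJ
  ΔH_I = 1421 − 1256 = +165 kJ
Reaction II:
  Bonds broken (reactants):
    O=O: 3 × 508 = 1524
    S-H: 4 × 356 = 1424
    Σ(broken) = 2948 kJ
  Bonds formed (products):
    O-H: 4 × 475 = 1900
    S=O: 4 × 506 = 2024
    Σ(formed) = 3924 kJ
  ΔH_II = 2948 − 3924 = −976 kJ
ΔH_I − ΔH_II = +1141 kJ, so reaction II has the more negative ΔH; |ΔH_I − ΔH_II| = 1141 kJ.

Reaction II, by 1141 kJ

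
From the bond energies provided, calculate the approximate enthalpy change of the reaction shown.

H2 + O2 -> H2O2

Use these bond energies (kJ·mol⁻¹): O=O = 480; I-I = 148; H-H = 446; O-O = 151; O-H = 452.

ΔH ≈ −129 kJ

Bonds broken (reactants):
  H-H: 1 × 446 = 446
  O=O: 1 × 480 = 480
  Σ(broken) = 926 kJ
Bonds formed (products):
  O-H: 2 × 452 = 904
  O-O: 1 × 151 = 151
  Σ(formed) = 1055 kJ
ΔH = Σ(broken) − Σ(formed) = 926 − 1055 = −129 kJ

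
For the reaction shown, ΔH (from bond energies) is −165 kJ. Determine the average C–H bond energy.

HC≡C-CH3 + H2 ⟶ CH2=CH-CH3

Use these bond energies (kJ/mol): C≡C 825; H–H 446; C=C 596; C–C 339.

D(C–H) ≈ 420 kJ/mol

Let D be the C–H bond energy.
Σ(broken) = 1×825 + 1×339 + 4×D + 1×446 = 1610 + 4D
Σ(formed) = 1×339 + 6×D + 1×596 = 935 + 6D
ΔH = Σ(broken) − Σ(formed) = (1610 + 4D) − (935 + 6D) = +675 − 2D
Setting this equal to −165 kJ gives 2D = 840, so D = 420 kJ/mol.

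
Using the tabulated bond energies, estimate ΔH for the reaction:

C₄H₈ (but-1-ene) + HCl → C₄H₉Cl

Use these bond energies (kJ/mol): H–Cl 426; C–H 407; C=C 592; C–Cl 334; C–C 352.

Bonds broken (reactants):
  C–C: 2 × 352 = 704
  C–H: 8 × 407 = 3256
  C=C: 1 × 592 = 592
  H–Cl: 1 × 426 = 426
  Σ(broken) = 4978 kJ
Bonds formed (products):
  C–C: 3 × 352 = 1056
  C–Cl: 1 × 334 = 334
  C–H: 9 × 407 = 3663
  Σ(formed) = 5053 kJ
ΔH = Σ(broken) − Σ(formed) = 4978 − 5053 = −75 kJ

ΔH ≈ −75 kJ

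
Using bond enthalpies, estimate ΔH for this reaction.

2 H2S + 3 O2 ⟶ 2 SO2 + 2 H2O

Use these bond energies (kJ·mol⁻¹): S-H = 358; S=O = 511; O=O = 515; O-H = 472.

ΔH ≈ −955 kJ

Bonds broken (reactants):
  O=O: 3 × 515 = 1545
  S-H: 4 × 358 = 1432
  Σ(broken) = 2977 kJ
Bonds formed (products):
  O-H: 4 × 472 = 1888
  S=O: 4 × 511 = 2044
  Σ(formed) = 3932 kJ
ΔH = Σ(broken) − Σ(formed) = 2977 − 3932 = −955 kJ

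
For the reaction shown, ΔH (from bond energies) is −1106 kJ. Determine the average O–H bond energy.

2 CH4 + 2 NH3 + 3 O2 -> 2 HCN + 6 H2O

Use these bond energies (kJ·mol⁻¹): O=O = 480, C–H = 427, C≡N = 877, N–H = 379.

Let D be the O–H bond energy.
Σ(broken) = 8×427 + 6×379 + 3×480 = 7130
Σ(formed) = 2×877 + 2×427 + 12×D = 2608 + 12D
ΔH = Σ(broken) − Σ(formed) = (7130) − (2608 + 12D) = +4522 − 12D
Setting this equal to −1106 kJ gives 12D = 5628, so D = 469 kJ/mol.

D(O–H) ≈ 469 kJ/mol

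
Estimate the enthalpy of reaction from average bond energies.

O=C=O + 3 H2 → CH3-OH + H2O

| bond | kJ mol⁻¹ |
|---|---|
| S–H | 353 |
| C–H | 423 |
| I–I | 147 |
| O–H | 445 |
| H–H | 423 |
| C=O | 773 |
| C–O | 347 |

ΔH ≈ −136 kJ

Bonds broken (reactants):
  C=O: 2 × 773 = 1546
  H–H: 3 × 423 = 1269
  Σ(broken) = 2815 kJ
Bonds formed (products):
  C–H: 3 × 423 = 1269
  C–O: 1 × 347 = 347
  O–H: 3 × 445 = 1335
  Σ(formed) = 2951 kJ
ΔH = Σ(broken) − Σ(formed) = 2815 − 2951 = −136 kJ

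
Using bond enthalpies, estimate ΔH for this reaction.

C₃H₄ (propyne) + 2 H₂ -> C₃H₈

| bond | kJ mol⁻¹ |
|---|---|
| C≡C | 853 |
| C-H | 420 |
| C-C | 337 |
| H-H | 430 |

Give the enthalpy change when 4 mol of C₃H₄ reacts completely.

ΔH = −1216 kJ

Bonds broken (reactants):
  C≡C: 1 × 853 = 853
  C-C: 1 × 337 = 337
  C-H: 4 × 420 = 1680
  H-H: 2 × 430 = 860
  Σ(broken) = 3730 kJ
Bonds formed (products):
  C-C: 2 × 337 = 674
  C-H: 8 × 420 = 3360
  Σ(formed) = 4034 kJ
ΔH = Σ(broken) − Σ(formed) = 3730 − 4034 = −304 kJ
For 4× the reaction as written: 4 × (−304) = −1216 kJ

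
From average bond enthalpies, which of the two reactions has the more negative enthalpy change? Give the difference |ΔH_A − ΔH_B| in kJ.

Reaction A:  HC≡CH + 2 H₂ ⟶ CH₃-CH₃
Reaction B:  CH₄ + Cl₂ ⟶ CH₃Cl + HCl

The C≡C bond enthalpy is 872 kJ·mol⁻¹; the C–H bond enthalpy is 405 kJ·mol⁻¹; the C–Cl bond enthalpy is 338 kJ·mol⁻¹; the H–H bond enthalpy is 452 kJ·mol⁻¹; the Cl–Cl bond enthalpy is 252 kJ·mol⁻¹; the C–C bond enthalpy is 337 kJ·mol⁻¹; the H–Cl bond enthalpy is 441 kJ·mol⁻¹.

Reaction A, by 59 kJ

Reaction A:
  Bonds broken (reactants):
    C≡C: 1 × 872 = 872
    C–H: 2 × 405 = 810
    H–H: 2 × 452 = 904
    Σ(broken) = 2586 kJ
  Bonds formed (products):
    C–C: 1 × 337 = 337
    C–H: 6 × 405 = 2430
    Σ(formed) = 2767 kJ
  ΔH_A = 2586 − 2767 = −181 kJ
Reaction B:
  Bonds broken (reactants):
    C–H: 4 × 405 = 1620
    Cl–Cl: 1 × 252 = 252
    Σ(broken) = 1872 kJ
  Bonds formed (products):
    C–Cl: 1 × 338 = 338
    C–H: 3 × 405 = 1215
    H–Cl: 1 × 441 = 441
    Σ(formed) = 1994 kJ
  ΔH_B = 1872 − 1994 = −122 kJ
ΔH_A − ΔH_B = −59 kJ, so reaction A has the more negative ΔH; |ΔH_A − ΔH_B| = 59 kJ.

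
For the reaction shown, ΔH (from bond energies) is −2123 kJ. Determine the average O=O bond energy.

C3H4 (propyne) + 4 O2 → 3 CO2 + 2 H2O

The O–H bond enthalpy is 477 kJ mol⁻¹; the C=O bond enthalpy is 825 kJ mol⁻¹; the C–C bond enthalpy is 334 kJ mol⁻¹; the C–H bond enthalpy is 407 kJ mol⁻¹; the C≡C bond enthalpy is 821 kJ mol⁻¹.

D(O=O) ≈ 488 kJ/mol

Let D be the O=O bond energy.
Σ(broken) = 1×821 + 1×334 + 4×407 + 4×D = 2783 + 4D
Σ(formed) = 6×825 + 4×477 = 6858
ΔH = Σ(broken) − Σ(formed) = (2783 + 4D) − (6858) = −4075 + 4D
Setting this equal to −2123 kJ gives 4D = 1952, so D = 488 kJ/mol.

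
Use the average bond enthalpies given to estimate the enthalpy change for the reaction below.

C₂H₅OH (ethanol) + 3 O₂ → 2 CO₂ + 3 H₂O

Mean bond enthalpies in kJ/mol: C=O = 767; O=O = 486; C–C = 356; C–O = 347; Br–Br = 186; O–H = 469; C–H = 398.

Bonds broken (reactants):
  C–C: 1 × 356 = 356
  C–H: 5 × 398 = 1990
  C–O: 1 × 347 = 347
  O–H: 1 × 469 = 469
  O=O: 3 × 486 = 1458
  Σ(broken) = 4620 kJ
Bonds formed (products):
  C=O: 4 × 767 = 3068
  O–H: 6 × 469 = 2814
  Σ(formed) = 5882 kJ
ΔH = Σ(broken) − Σ(formed) = 4620 − 5882 = −1262 kJ

ΔH ≈ −1262 kJ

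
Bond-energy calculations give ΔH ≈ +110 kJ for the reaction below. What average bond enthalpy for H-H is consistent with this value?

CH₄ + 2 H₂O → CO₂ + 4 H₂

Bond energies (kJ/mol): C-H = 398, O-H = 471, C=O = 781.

D(H-H) ≈ 451 kJ/mol

Let D be the H-H bond energy.
Σ(broken) = 4×398 + 4×471 = 3476
Σ(formed) = 2×781 + 4×D = 1562 + 4D
ΔH = Σ(broken) − Σ(formed) = (3476) − (1562 + 4D) = +1914 − 4D
Setting this equal to +110 kJ gives 4D = 1804, so D = 451 kJ/mol.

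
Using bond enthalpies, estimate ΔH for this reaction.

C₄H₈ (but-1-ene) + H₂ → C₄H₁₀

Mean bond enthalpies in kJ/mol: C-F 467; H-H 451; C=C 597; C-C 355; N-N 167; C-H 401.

ΔH ≈ −109 kJ

Bonds broken (reactants):
  C-C: 2 × 355 = 710
  C-H: 8 × 401 = 3208
  C=C: 1 × 597 = 597
  H-H: 1 × 451 = 451
  Σ(broken) = 4966 kJ
Bonds formed (products):
  C-C: 3 × 355 = 1065
  C-H: 10 × 401 = 4010
  Σ(formed) = 5075 kJ
ΔH = Σ(broken) − Σ(formed) = 4966 − 5075 = −109 kJ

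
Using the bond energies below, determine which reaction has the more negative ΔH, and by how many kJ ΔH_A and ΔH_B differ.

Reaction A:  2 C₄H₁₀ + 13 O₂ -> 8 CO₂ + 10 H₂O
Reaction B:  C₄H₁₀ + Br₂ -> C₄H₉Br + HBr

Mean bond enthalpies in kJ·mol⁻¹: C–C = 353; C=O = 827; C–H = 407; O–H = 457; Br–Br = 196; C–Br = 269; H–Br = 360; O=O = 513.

Reaction A, by 5419 kJ

Reaction A:
  Bonds broken (reactants):
    C–C: 6 × 353 = 2118
    C–H: 20 × 407 = 8140
    O=O: 13 × 513 = 6669
    Σ(broken) = 16927 kJ
  Bonds formed (products):
    C=O: 16 × 827 = 13232
    O–H: 20 × 457 = 9140
    Σ(formed) = 22372 kJ
  ΔH_A = 16927 − 22372 = −5445 kJ
Reaction B:
  Bonds broken (reactants):
    Br–Br: 1 × 196 = 196
    C–C: 3 × 353 = 1059
    C–H: 10 × 407 = 4070
    Σ(broken) = 5325 kJ
  Bonds formed (products):
    C–Br: 1 × 269 = 269
    C–C: 3 × 353 = 1059
    C–H: 9 × 407 = 3663
    H–Br: 1 × 360 = 360
    Σ(formed) = 5351 kJ
  ΔH_B = 5325 − 5351 = −26 kJ
ΔH_A − ΔH_B = −5419 kJ, so reaction A has the more negative ΔH; |ΔH_A − ΔH_B| = 5419 kJ.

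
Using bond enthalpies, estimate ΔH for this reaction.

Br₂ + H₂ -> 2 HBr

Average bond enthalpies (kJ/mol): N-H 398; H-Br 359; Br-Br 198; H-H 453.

ΔH ≈ −67 kJ

Bonds broken (reactants):
  Br-Br: 1 × 198 = 198
  H-H: 1 × 453 = 453
  Σ(broken) = 651 kJ
Bonds formed (products):
  H-Br: 2 × 359 = 718
  Σ(formed) = 718 kJ
ΔH = Σ(broken) − Σ(formed) = 651 − 718 = −67 kJ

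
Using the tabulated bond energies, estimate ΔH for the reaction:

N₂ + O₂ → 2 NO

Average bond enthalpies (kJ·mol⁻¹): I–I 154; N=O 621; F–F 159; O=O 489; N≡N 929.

ΔH ≈ +176 kJ

Bonds broken (reactants):
  N≡N: 1 × 929 = 929
  O=O: 1 × 489 = 489
  Σ(broken) = 1418 kJ
Bonds formed (products):
  N=O: 2 × 621 = 1242
  Σ(formed) = 1242 kJ
ΔH = Σ(broken) − Σ(formed) = 1418 − 1242 = +176 kJ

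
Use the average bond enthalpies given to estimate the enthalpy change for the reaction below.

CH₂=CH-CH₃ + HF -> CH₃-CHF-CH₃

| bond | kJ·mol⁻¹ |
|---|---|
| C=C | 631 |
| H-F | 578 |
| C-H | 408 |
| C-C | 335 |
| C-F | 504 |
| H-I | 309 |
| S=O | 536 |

Bonds broken (reactants):
  C-C: 1 × 335 = 335
  C-H: 6 × 408 = 2448
  C=C: 1 × 631 = 631
  H-F: 1 × 578 = 578
  Σ(broken) = 3992 kJ
Bonds formed (products):
  C-C: 2 × 335 = 670
  C-F: 1 × 504 = 504
  C-H: 7 × 408 = 2856
  Σ(formed) = 4030 kJ
ΔH = Σ(broken) − Σ(formed) = 3992 − 4030 = −38 kJ

ΔH ≈ −38 kJ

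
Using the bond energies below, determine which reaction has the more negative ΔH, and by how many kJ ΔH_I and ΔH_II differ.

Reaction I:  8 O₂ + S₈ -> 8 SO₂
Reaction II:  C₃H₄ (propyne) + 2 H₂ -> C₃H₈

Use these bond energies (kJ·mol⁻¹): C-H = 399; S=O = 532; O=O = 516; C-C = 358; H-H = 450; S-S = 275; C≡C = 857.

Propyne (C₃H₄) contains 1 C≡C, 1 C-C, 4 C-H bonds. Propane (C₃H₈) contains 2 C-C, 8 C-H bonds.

Reaction I:
  Bonds broken (reactants):
    O=O: 8 × 516 = 4128
    S-S: 8 × 275 = 2200
    Σ(broken) = 6328 kJ
  Bonds formed (products):
    S=O: 16 × 532 = 8512
    Σ(formed) = 8512 kJ
  ΔH_I = 6328 − 8512 = −2184 kJ
Reaction II:
  Bonds broken (reactants):
    C≡C: 1 × 857 = 857
    C-C: 1 × 358 = 358
    C-H: 4 × 399 = 1596
    H-H: 2 × 450 = 900
    Σ(broken) = 3711 kJ
  Bonds formed (products):
    C-C: 2 × 358 = 716
    C-H: 8 × 399 = 3192
    Σ(formed) = 3908 kJ
  ΔH_II = 3711 − 3908 = −197 kJ
ΔH_I − ΔH_II = −1987 kJ, so reaction I has the more negative ΔH; |ΔH_I − ΔH_II| = 1987 kJ.

Reaction I, by 1987 kJ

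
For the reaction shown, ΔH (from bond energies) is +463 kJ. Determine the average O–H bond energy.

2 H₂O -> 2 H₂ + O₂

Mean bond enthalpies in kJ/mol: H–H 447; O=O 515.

Let D be the O–H bond energy.
Σ(broken) = 4×D = 4D
Σ(formed) = 2×447 + 1×515 = 1409
ΔH = Σ(broken) − Σ(formed) = (4D) − (1409) = −1409 + 4D
Setting this equal to +463 kJ gives 4D = 1872, so D = 468 kJ/mol.

D(O–H) ≈ 468 kJ/mol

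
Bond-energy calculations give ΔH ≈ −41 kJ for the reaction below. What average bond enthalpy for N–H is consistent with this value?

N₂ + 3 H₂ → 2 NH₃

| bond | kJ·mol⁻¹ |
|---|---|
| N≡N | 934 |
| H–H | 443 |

Let D be the N–H bond energy.
Σ(broken) = 3×443 + 1×934 = 2263
Σ(formed) = 6×D = 6D
ΔH = Σ(broken) − Σ(formed) = (2263) − (6D) = +2263 − 6D
Setting this equal to −41 kJ gives 6D = 2304, so D = 384 kJ/mol.

D(N–H) ≈ 384 kJ/mol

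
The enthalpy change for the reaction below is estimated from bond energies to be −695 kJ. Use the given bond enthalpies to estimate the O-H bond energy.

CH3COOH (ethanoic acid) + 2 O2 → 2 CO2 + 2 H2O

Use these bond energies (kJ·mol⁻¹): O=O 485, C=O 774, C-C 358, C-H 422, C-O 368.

Let D be the O-H bond energy.
Σ(broken) = 1×358 + 3×422 + 1×368 + 1×774 + 1×D + 2×485 = 3736 + D
Σ(formed) = 4×774 + 4×D = 3096 + 4D
ΔH = Σ(broken) − Σ(formed) = (3736 + D) − (3096 + 4D) = +640 − 3D
Setting this equal to −695 kJ gives 3D = 1335, so D = 445 kJ/mol.

D(O-H) ≈ 445 kJ/mol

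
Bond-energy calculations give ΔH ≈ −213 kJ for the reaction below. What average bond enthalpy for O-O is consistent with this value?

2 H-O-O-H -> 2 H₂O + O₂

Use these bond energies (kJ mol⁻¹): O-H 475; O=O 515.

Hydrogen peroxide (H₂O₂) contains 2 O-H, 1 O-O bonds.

D(O-O) ≈ 151 kJ/mol

Let D be the O-O bond energy.
Σ(broken) = 4×475 + 2×D = 1900 + 2D
Σ(formed) = 4×475 + 1×515 = 2415
ΔH = Σ(broken) − Σ(formed) = (1900 + 2D) − (2415) = −515 + 2D
Setting this equal to −213 kJ gives 2D = 302, so D = 151 kJ/mol.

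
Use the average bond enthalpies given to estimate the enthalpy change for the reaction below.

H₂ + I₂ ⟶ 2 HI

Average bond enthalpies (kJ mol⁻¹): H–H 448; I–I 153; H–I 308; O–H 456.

ΔH ≈ −15 kJ

Bonds broken (reactants):
  H–H: 1 × 448 = 448
  I–I: 1 × 153 = 153
  Σ(broken) = 601 kJ
Bonds formed (products):
  H–I: 2 × 308 = 616
  Σ(formed) = 616 kJ
ΔH = Σ(broken) − Σ(formed) = 601 − 616 = −15 kJ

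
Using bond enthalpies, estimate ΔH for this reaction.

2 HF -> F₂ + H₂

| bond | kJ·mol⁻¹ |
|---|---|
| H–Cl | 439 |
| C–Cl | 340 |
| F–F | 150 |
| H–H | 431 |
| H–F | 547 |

ΔH ≈ +513 kJ

Bonds broken (reactants):
  H–F: 2 × 547 = 1094
  Σ(broken) = 1094 kJ
Bonds formed (products):
  F–F: 1 × 150 = 150
  H–H: 1 × 431 = 431
  Σ(formed) = 581 kJ
ΔH = Σ(broken) − Σ(formed) = 1094 − 581 = +513 kJ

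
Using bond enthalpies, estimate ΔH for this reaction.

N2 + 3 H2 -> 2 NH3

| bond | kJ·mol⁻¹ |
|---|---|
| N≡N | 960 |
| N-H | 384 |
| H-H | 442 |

Bonds broken (reactants):
  H-H: 3 × 442 = 1326
  N≡N: 1 × 960 = 960
  Σ(broken) = 2286 kJ
Bonds formed (products):
  N-H: 6 × 384 = 2304
  Σ(formed) = 2304 kJ
ΔH = Σ(broken) − Σ(formed) = 2286 − 2304 = −18 kJ

ΔH ≈ −18 kJ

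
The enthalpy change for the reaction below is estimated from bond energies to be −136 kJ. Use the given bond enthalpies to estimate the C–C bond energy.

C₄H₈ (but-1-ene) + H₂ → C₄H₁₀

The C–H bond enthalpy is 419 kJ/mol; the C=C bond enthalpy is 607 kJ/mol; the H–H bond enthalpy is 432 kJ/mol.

Let D be the C–C bond energy.
Σ(broken) = 2×D + 8×419 + 1×607 + 1×432 = 4391 + 2D
Σ(formed) = 3×D + 10×419 = 4190 + 3D
ΔH = Σ(broken) − Σ(formed) = (4391 + 2D) − (4190 + 3D) = +201 − D
Setting this equal to −136 kJ gives D = 337 kJ/mol.

D(C–C) ≈ 337 kJ/mol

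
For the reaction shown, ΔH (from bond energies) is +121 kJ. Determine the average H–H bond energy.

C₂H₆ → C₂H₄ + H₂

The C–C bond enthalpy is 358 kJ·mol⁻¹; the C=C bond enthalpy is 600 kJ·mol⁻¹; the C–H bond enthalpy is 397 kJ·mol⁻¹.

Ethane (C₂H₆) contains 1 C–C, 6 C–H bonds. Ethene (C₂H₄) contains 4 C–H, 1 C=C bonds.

D(H–H) ≈ 431 kJ/mol

Let D be the H–H bond energy.
Σ(broken) = 1×358 + 6×397 = 2740
Σ(formed) = 4×397 + 1×600 + 1×D = 2188 + D
ΔH = Σ(broken) − Σ(formed) = (2740) − (2188 + D) = +552 − D
Setting this equal to +121 kJ gives D = 431 kJ/mol.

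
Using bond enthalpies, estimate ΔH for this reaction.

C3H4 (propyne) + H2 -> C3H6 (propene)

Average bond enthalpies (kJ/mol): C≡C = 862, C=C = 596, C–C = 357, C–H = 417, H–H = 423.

ΔH ≈ −145 kJ

Bonds broken (reactants):
  C≡C: 1 × 862 = 862
  C–C: 1 × 357 = 357
  C–H: 4 × 417 = 1668
  H–H: 1 × 423 = 423
  Σ(broken) = 3310 kJ
Bonds formed (products):
  C–C: 1 × 357 = 357
  C–H: 6 × 417 = 2502
  C=C: 1 × 596 = 596
  Σ(formed) = 3455 kJ
ΔH = Σ(broken) − Σ(formed) = 3310 − 3455 = −145 kJ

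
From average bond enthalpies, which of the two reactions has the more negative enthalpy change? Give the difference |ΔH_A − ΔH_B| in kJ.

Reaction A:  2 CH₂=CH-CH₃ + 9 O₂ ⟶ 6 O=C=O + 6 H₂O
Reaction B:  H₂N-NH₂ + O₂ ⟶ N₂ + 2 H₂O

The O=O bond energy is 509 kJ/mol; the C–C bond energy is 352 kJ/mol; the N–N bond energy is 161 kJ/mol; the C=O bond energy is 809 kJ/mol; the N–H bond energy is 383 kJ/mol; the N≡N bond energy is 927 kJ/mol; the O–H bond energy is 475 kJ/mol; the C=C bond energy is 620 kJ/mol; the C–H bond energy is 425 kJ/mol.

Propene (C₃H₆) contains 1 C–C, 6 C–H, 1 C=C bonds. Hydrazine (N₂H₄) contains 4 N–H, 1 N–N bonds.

Reaction A, by 3158 kJ

Reaction A:
  Bonds broken (reactants):
    C–C: 2 × 352 = 704
    C–H: 12 × 425 = 5100
    C=C: 2 × 620 = 1240
    O=O: 9 × 509 = 4581
    Σ(broken) = 11625 kJ
  Bonds formed (products):
    C=O: 12 × 809 = 9708
    O–H: 12 × 475 = 5700
    Σ(formed) = 15408 kJ
  ΔH_A = 11625 − 15408 = −3783 kJ
Reaction B:
  Bonds broken (reactants):
    N–H: 4 × 383 = 1532
    N–N: 1 × 161 = 161
    O=O: 1 × 509 = 509
    Σ(broken) = 2202 kJ
  Bonds formed (products):
    N≡N: 1 × 927 = 927
    O–H: 4 × 475 = 1900
    Σ(formed) = 2827 kJ
  ΔH_B = 2202 − 2827 = −625 kJ
ΔH_A − ΔH_B = −3158 kJ, so reaction A has the more negative ΔH; |ΔH_A − ΔH_B| = 3158 kJ.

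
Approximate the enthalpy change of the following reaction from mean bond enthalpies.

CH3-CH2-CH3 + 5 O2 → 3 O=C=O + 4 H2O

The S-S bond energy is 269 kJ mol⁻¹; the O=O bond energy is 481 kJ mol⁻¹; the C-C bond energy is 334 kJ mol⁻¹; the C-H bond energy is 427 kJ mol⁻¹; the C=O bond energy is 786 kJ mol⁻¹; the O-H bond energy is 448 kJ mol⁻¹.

Bonds broken (reactants):
  C-C: 2 × 334 = 668
  C-H: 8 × 427 = 3416
  O=O: 5 × 481 = 2405
  Σ(broken) = 6489 kJ
Bonds formed (products):
  C=O: 6 × 786 = 4716
  O-H: 8 × 448 = 3584
  Σ(formed) = 8300 kJ
ΔH = Σ(broken) − Σ(formed) = 6489 − 8300 = −1811 kJ

ΔH ≈ −1811 kJ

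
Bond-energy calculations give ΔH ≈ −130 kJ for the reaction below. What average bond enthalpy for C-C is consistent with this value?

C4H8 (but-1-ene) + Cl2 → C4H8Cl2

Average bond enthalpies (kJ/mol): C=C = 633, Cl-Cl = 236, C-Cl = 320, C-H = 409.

Let D be the C-C bond energy.
Σ(broken) = 2×D + 8×409 + 1×633 + 1×236 = 4141 + 2D
Σ(formed) = 3×D + 2×320 + 8×409 = 3912 + 3D
ΔH = Σ(broken) − Σ(formed) = (4141 + 2D) − (3912 + 3D) = +229 − D
Setting this equal to −130 kJ gives D = 359 kJ/mol.

D(C-C) ≈ 359 kJ/mol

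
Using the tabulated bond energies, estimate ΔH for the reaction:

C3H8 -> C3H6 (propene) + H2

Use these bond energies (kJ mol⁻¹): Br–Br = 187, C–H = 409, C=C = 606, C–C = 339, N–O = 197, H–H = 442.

ΔH ≈ +109 kJ

Bonds broken (reactants):
  C–C: 2 × 339 = 678
  C–H: 8 × 409 = 3272
  Σ(broken) = 3950 kJ
Bonds formed (products):
  C–C: 1 × 339 = 339
  C–H: 6 × 409 = 2454
  C=C: 1 × 606 = 606
  H–H: 1 × 442 = 442
  Σ(formed) = 3841 kJ
ΔH = Σ(broken) − Σ(formed) = 3950 − 3841 = +109 kJ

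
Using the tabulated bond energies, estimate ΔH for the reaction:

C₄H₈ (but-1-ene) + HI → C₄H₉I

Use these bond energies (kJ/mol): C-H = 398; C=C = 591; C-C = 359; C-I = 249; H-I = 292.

Bonds broken (reactants):
  C-C: 2 × 359 = 718
  C-H: 8 × 398 = 3184
  C=C: 1 × 591 = 591
  H-I: 1 × 292 = 292
  Σ(broken) = 4785 kJ
Bonds formed (products):
  C-C: 3 × 359 = 1077
  C-H: 9 × 398 = 3582
  C-I: 1 × 249 = 249
  Σ(formed) = 4908 kJ
ΔH = Σ(broken) − Σ(formed) = 4785 − 4908 = −123 kJ

ΔH ≈ −123 kJ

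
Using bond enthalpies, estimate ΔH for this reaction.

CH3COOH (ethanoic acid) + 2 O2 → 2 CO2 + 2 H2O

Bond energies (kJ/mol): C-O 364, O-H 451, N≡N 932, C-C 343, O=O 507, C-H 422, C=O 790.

ΔH ≈ −736 kJ

Bonds broken (reactants):
  C-C: 1 × 343 = 343
  C-H: 3 × 422 = 1266
  C-O: 1 × 364 = 364
  C=O: 1 × 790 = 790
  O-H: 1 × 451 = 451
  O=O: 2 × 507 = 1014
  Σ(broken) = 4228 kJ
Bonds formed (products):
  C=O: 4 × 790 = 3160
  O-H: 4 × 451 = 1804
  Σ(formed) = 4964 kJ
ΔH = Σ(broken) − Σ(formed) = 4228 − 4964 = −736 kJ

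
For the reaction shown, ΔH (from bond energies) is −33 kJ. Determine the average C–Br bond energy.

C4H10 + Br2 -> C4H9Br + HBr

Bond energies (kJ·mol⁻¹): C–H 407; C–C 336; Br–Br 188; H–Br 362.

D(C–Br) ≈ 266 kJ/mol

Let D be the C–Br bond energy.
Σ(broken) = 1×188 + 3×336 + 10×407 = 5266
Σ(formed) = 1×D + 3×336 + 9×407 + 1×362 = 5033 + D
ΔH = Σ(broken) − Σ(formed) = (5266) − (5033 + D) = +233 − D
Setting this equal to −33 kJ gives D = 266 kJ/mol.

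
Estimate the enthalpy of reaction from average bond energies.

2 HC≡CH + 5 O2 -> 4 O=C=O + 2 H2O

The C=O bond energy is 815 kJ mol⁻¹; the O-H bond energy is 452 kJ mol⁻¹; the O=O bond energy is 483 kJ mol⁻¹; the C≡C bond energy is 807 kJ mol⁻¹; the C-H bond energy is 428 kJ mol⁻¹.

ΔH ≈ −2587 kJ

Bonds broken (reactants):
  C≡C: 2 × 807 = 1614
  C-H: 4 × 428 = 1712
  O=O: 5 × 483 = 2415
  Σ(broken) = 5741 kJ
Bonds formed (products):
  C=O: 8 × 815 = 6520
  O-H: 4 × 452 = 1808
  Σ(formed) = 8328 kJ
ΔH = Σ(broken) − Σ(formed) = 5741 − 8328 = −2587 kJ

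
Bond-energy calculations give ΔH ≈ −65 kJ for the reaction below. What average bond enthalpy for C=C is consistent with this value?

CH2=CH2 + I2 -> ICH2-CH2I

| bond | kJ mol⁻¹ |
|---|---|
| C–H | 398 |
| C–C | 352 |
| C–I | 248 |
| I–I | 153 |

D(C=C) ≈ 630 kJ/mol

Let D be the C=C bond energy.
Σ(broken) = 4×398 + 1×D + 1×153 = 1745 + D
Σ(formed) = 1×352 + 4×398 + 2×248 = 2440
ΔH = Σ(broken) − Σ(formed) = (1745 + D) − (2440) = −695 + D
Setting this equal to −65 kJ gives D = 630 kJ/mol.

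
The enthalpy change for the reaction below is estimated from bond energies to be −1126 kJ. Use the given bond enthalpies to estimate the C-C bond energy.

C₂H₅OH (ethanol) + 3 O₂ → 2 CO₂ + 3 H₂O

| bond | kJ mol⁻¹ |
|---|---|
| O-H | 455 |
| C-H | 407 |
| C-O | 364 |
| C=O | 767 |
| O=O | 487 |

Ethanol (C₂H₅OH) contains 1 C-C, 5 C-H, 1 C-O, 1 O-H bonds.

Let D be the C-C bond energy.
Σ(broken) = 1×D + 5×407 + 1×364 + 1×455 + 3×487 = 4315 + D
Σ(formed) = 4×767 + 6×455 = 5798
ΔH = Σ(broken) − Σ(formed) = (4315 + D) − (5798) = −1483 + D
Setting this equal to −1126 kJ gives D = 357 kJ/mol.

D(C-C) ≈ 357 kJ/mol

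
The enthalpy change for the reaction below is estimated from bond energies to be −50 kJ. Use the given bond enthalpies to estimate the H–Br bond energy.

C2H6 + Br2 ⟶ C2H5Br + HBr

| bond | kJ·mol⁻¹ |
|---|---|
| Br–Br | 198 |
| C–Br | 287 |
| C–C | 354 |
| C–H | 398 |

D(H–Br) ≈ 359 kJ/mol

Let D be the H–Br bond energy.
Σ(broken) = 1×198 + 1×354 + 6×398 = 2940
Σ(formed) = 1×287 + 1×354 + 5×398 + 1×D = 2631 + D
ΔH = Σ(broken) − Σ(formed) = (2940) − (2631 + D) = +309 − D
Setting this equal to −50 kJ gives D = 359 kJ/mol.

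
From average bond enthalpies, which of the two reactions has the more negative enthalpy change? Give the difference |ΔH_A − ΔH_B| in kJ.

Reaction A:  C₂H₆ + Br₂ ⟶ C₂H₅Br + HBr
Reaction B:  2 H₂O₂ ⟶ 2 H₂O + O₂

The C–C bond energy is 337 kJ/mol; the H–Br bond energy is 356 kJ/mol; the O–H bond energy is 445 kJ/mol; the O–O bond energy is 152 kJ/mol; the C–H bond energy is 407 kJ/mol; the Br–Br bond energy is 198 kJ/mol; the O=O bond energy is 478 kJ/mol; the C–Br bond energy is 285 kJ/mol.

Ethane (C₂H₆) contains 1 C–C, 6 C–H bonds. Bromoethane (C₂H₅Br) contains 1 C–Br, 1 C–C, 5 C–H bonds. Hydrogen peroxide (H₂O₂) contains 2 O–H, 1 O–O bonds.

Reaction B, by 138 kJ

Reaction A:
  Bonds broken (reactants):
    Br–Br: 1 × 198 = 198
    C–C: 1 × 337 = 337
    C–H: 6 × 407 = 2442
    Σ(broken) = 2977 kJ
  Bonds formed (products):
    C–Br: 1 × 285 = 285
    C–C: 1 × 337 = 337
    C–H: 5 × 407 = 2035
    H–Br: 1 × 356 = 356
    Σ(formed) = 3013 kJ
  ΔH_A = 2977 − 3013 = −36 kJ
Reaction B:
  Bonds broken (reactants):
    O–H: 4 × 445 = 1780
    O–O: 2 × 152 = 304
    Σ(broken) = 2084 kJ
  Bonds formed (products):
    O–H: 4 × 445 = 1780
    O=O: 1 × 478 = 478
    Σ(formed) = 2258 kJ
  ΔH_B = 2084 − 2258 = −174 kJ
ΔH_A − ΔH_B = +138 kJ, so reaction B has the more negative ΔH; |ΔH_A − ΔH_B| = 138 kJ.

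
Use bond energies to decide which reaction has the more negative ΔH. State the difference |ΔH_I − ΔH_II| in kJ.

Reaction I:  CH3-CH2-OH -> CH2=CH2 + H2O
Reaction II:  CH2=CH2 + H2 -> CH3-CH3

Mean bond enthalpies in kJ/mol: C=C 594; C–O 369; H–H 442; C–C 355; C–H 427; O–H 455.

Reaction II, by 275 kJ

Reaction I:
  Bonds broken (reactants):
    C–C: 1 × 355 = 355
    C–H: 5 × 427 = 2135
    C–O: 1 × 369 = 369
    O–H: 1 × 455 = 455
    Σ(broken) = 3314 kJ
  Bonds formed (products):
    C–H: 4 × 427 = 1708
    C=C: 1 × 594 = 594
    O–H: 2 × 455 = 910
    Σ(formed) = 3212 kJ
  ΔH_I = 3314 − 3212 = +102 kJ
Reaction II:
  Bonds broken (reactants):
    C–H: 4 × 427 = 1708
    C=C: 1 × 594 = 594
    H–H: 1 × 442 = 442
    Σ(broken) = 2744 kJ
  Bonds formed (products):
    C–C: 1 × 355 = 355
    C–H: 6 × 427 = 2562
    Σ(formed) = 2917 kJ
  ΔH_II = 2744 − 2917 = −173 kJ
ΔH_I − ΔH_II = +275 kJ, so reaction II has the more negative ΔH; |ΔH_I − ΔH_II| = 275 kJ.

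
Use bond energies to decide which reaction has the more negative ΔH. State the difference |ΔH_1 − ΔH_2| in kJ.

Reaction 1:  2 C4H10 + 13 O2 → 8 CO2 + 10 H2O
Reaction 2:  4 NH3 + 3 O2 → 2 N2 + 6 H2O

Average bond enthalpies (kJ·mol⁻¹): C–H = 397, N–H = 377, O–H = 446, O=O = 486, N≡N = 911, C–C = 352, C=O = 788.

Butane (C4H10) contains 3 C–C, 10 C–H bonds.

Reaction 1:
  Bonds broken (reactants):
    C–C: 6 × 352 = 2112
    C–H: 20 × 397 = 7940
    O=O: 13 × 486 = 6318
    Σ(broken) = 16370 kJ
  Bonds formed (products):
    C=O: 16 × 788 = 12608
    O–H: 20 × 446 = 8920
    Σ(formed) = 21528 kJ
  ΔH_1 = 16370 − 21528 = −5158 kJ
Reaction 2:
  Bonds broken (reactants):
    N–H: 12 × 377 = 4524
    O=O: 3 × 486 = 1458
    Σ(broken) = 5982 kJ
  Bonds formed (products):
    N≡N: 2 × 911 = 1822
    O–H: 12 × 446 = 5352
    Σ(formed) = 7174 kJ
  ΔH_2 = 5982 − 7174 = −1192 kJ
ΔH_1 − ΔH_2 = −3966 kJ, so reaction 1 has the more negative ΔH; |ΔH_1 − ΔH_2| = 3966 kJ.

Reaction 1, by 3966 kJ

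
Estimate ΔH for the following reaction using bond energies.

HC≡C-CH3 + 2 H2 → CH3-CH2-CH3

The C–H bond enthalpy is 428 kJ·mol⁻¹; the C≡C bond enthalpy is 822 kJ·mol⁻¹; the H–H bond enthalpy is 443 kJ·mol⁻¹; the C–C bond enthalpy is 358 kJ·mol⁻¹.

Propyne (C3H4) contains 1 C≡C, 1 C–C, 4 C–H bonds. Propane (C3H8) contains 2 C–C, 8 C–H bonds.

Bonds broken (reactants):
  C≡C: 1 × 822 = 822
  C–C: 1 × 358 = 358
  C–H: 4 × 428 = 1712
  H–H: 2 × 443 = 886
  Σ(broken) = 3778 kJ
Bonds formed (products):
  C–C: 2 × 358 = 716
  C–H: 8 × 428 = 3424
  Σ(formed) = 4140 kJ
ΔH = Σ(broken) − Σ(formed) = 3778 − 4140 = −362 kJ

ΔH ≈ −362 kJ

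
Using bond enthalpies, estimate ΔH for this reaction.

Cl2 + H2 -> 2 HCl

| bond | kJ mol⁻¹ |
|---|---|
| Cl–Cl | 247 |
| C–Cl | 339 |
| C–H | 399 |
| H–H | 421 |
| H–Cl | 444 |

Bonds broken (reactants):
  Cl–Cl: 1 × 247 = 247
  H–H: 1 × 421 = 421
  Σ(broken) = 668 kJ
Bonds formed (products):
  H–Cl: 2 × 444 = 888
  Σ(formed) = 888 kJ
ΔH = Σ(broken) − Σ(formed) = 668 − 888 = −220 kJ

ΔH ≈ −220 kJ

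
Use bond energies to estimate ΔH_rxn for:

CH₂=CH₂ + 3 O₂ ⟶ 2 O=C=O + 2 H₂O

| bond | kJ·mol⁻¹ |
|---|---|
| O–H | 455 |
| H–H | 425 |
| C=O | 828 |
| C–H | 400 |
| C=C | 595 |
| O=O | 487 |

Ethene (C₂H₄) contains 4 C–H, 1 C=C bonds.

ΔH ≈ −1476 kJ

Bonds broken (reactants):
  C–H: 4 × 400 = 1600
  C=C: 1 × 595 = 595
  O=O: 3 × 487 = 1461
  Σ(broken) = 3656 kJ
Bonds formed (products):
  C=O: 4 × 828 = 3312
  O–H: 4 × 455 = 1820
  Σ(formed) = 5132 kJ
ΔH = Σ(broken) − Σ(formed) = 3656 − 5132 = −1476 kJ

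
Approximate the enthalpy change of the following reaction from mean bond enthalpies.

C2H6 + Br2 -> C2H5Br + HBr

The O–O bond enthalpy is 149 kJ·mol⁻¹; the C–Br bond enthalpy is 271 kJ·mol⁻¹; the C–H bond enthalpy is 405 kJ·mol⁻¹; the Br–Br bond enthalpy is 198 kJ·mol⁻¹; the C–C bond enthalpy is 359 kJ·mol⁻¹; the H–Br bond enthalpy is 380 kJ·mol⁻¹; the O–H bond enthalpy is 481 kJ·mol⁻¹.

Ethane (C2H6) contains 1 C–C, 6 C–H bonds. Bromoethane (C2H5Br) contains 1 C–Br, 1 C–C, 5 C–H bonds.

Bonds broken (reactants):
  Br–Br: 1 × 198 = 198
  C–C: 1 × 359 = 359
  C–H: 6 × 405 = 2430
  Σ(broken) = 2987 kJ
Bonds formed (products):
  C–Br: 1 × 271 = 271
  C–C: 1 × 359 = 359
  C–H: 5 × 405 = 2025
  H–Br: 1 × 380 = 380
  Σ(formed) = 3035 kJ
ΔH = Σ(broken) − Σ(formed) = 2987 − 3035 = −48 kJ

ΔH ≈ −48 kJ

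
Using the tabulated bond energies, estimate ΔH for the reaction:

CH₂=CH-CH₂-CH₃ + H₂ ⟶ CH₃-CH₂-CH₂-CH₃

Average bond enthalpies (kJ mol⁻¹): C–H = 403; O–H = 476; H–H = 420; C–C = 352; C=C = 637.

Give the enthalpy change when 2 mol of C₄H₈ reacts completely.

ΔH = −202 kJ

Bonds broken (reactants):
  C–C: 2 × 352 = 704
  C–H: 8 × 403 = 3224
  C=C: 1 × 637 = 637
  H–H: 1 × 420 = 420
  Σ(broken) = 4985 kJ
Bonds formed (products):
  C–C: 3 × 352 = 1056
  C–H: 10 × 403 = 4030
  Σ(formed) = 5086 kJ
ΔH = Σ(broken) − Σ(formed) = 4985 − 5086 = −101 kJ
For 2× the reaction as written: 2 × (−101) = −202 kJ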